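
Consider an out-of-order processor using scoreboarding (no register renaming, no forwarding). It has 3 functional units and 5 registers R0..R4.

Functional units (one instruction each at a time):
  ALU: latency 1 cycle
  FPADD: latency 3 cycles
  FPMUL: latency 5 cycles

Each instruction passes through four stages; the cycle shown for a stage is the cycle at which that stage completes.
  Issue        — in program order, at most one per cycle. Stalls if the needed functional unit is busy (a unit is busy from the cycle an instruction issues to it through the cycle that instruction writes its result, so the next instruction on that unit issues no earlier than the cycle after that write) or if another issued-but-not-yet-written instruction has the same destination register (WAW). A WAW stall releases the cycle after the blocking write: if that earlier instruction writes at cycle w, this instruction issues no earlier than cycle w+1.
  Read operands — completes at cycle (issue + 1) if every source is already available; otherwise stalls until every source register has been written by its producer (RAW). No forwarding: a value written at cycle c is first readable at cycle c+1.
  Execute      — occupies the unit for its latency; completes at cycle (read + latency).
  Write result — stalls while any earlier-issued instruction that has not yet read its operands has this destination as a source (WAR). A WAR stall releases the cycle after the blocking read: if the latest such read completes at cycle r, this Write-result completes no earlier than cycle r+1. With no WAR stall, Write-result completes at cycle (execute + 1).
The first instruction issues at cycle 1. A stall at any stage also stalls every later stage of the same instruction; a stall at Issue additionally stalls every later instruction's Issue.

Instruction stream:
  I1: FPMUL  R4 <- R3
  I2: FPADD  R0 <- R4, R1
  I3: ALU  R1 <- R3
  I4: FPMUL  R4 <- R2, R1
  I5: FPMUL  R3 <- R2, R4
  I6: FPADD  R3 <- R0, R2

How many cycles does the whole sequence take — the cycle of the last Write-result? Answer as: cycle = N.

  I1 | 1 | 2 | 7 | 8
  I2 | 2 | 9 | 12 | 13   RAW R4: wait I1 write@8
  I3 | 3 | 4 | 5 | 10   WAR R1: wait I2 read@9
  I4 | 9 | 11 | 16 | 17   struct: FPMUL busy until I1 writes@8 · RAW R1: wait I3 write@10
  I5 | 18 | 19 | 24 | 25   struct: FPMUL busy until I4 writes@17
  I6 | 26 | 27 | 30 | 31   WAW R3: wait I5 write@25

cycle = 31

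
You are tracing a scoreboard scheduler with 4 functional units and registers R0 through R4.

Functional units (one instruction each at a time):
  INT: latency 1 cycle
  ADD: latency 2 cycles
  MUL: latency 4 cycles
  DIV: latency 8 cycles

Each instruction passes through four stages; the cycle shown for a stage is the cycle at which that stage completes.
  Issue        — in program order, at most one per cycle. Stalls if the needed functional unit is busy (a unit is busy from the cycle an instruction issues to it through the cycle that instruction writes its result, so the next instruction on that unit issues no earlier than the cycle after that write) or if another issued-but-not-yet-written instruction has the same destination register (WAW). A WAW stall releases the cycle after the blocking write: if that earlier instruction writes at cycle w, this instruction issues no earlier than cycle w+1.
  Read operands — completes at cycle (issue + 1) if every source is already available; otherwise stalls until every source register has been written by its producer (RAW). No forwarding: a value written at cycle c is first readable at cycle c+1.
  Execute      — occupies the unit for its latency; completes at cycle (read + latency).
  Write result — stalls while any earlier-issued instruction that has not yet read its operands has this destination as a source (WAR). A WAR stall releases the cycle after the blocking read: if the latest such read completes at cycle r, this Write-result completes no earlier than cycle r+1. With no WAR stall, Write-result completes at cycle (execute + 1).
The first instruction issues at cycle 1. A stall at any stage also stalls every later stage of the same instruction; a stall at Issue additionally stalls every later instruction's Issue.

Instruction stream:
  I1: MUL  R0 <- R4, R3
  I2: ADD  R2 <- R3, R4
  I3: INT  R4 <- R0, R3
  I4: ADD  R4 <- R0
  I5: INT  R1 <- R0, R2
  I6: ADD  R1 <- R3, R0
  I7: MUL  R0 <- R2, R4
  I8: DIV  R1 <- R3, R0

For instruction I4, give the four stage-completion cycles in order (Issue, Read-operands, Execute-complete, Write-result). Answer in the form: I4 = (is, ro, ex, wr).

I1: IS=1 RO=2 EX=6 WR=7
I2: IS=2 RO=3 EX=5 WR=6
I3: IS=3 RO=8 EX=9 WR=10  [RAW R0: wait I1 write@7]
I4: IS=11 RO=12 EX=14 WR=15  [WAW R4: wait I3 write@10]
I5: IS=12 RO=13 EX=14 WR=15
I6: IS=16 RO=17 EX=19 WR=20  [WAW R1: wait I5 write@15]
I7: IS=17 RO=18 EX=22 WR=23
I8: IS=21 RO=24 EX=32 WR=33  [WAW R1: wait I6 write@20; RAW R0: wait I7 write@23]

I4 = (11, 12, 14, 15)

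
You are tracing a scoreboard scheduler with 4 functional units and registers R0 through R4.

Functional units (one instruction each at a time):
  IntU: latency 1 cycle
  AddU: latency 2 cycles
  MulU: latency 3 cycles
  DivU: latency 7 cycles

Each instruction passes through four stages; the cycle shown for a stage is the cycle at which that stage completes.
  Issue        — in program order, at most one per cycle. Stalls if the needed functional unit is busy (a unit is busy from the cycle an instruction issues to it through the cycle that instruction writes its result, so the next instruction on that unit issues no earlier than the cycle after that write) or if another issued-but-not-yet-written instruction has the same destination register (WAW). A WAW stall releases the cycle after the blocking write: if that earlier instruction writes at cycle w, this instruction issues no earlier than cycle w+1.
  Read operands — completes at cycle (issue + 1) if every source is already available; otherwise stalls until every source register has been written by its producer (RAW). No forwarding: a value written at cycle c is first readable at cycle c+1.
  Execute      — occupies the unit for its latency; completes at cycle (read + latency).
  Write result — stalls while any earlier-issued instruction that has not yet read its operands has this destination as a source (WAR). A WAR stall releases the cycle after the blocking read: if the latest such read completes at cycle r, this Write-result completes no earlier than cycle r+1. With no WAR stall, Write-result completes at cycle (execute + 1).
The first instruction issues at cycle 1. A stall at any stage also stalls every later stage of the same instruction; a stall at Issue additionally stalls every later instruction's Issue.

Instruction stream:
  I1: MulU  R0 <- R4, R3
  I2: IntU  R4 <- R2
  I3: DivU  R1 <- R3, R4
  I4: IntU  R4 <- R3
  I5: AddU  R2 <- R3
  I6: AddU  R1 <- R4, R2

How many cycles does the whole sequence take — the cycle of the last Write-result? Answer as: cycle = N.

cycle = 19

I1: IS=1 RO=2 EX=5 WR=6
I2: IS=2 RO=3 EX=4 WR=5
I3: IS=3 RO=6 EX=13 WR=14  [RAW R4: wait I2 write@5]
I4: IS=6 RO=7 EX=8 WR=9  [struct: IntU busy until I2 writes@5]
I5: IS=7 RO=8 EX=10 WR=11
I6: IS=15 RO=16 EX=18 WR=19  [WAW R1: wait I3 write@14]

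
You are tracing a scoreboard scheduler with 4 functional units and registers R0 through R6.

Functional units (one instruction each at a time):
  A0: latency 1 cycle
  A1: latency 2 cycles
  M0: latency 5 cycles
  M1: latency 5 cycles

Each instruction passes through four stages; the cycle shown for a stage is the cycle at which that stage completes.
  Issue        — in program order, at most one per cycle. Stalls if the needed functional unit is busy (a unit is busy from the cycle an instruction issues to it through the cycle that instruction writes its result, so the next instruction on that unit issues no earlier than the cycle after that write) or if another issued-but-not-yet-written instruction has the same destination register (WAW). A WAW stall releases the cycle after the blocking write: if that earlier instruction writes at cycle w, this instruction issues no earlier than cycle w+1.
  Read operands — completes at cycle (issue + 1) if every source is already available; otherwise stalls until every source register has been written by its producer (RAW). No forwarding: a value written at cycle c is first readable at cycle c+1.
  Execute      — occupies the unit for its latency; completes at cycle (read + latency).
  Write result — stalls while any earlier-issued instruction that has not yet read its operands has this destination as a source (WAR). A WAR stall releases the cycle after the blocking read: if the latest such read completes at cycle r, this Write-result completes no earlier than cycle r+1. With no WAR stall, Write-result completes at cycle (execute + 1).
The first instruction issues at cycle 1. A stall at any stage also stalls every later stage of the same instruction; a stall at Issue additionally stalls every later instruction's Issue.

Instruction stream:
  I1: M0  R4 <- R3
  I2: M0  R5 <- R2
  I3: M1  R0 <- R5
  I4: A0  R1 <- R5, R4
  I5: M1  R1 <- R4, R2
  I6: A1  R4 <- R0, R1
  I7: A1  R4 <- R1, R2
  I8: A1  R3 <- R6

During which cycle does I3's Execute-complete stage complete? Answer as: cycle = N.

cycle = 22

cycle 1: I1 dispatched to M0
cycle 2: I1 operands ready
cycle 7: I1 complete
cycle 8: R4←I1
cycle 9: I2 dispatched to M0
cycle 10: I2 operands ready | I3 dispatched to M1
cycle 11: I4 dispatched to A0
cycle 15: I2 complete
cycle 16: R5←I2
cycle 17: I3 operands ready | I4 operands ready
cycle 18: I4 complete
cycle 19: R1←I4
cycle 22: I3 complete
cycle 23: R0←I3
cycle 24: I5 dispatched to M1
cycle 25: I5 operands ready | I6 dispatched to A1
cycle 30: I5 complete
cycle 31: R1←I5
cycle 32: I6 operands ready
cycle 34: I6 complete
cycle 35: R4←I6
cycle 36: I7 dispatched to A1
cycle 37: I7 operands ready
cycle 39: I7 complete
cycle 40: R4←I7
cycle 41: I8 dispatched to A1
cycle 42: I8 operands ready
cycle 44: I8 complete
cycle 45: R3←I8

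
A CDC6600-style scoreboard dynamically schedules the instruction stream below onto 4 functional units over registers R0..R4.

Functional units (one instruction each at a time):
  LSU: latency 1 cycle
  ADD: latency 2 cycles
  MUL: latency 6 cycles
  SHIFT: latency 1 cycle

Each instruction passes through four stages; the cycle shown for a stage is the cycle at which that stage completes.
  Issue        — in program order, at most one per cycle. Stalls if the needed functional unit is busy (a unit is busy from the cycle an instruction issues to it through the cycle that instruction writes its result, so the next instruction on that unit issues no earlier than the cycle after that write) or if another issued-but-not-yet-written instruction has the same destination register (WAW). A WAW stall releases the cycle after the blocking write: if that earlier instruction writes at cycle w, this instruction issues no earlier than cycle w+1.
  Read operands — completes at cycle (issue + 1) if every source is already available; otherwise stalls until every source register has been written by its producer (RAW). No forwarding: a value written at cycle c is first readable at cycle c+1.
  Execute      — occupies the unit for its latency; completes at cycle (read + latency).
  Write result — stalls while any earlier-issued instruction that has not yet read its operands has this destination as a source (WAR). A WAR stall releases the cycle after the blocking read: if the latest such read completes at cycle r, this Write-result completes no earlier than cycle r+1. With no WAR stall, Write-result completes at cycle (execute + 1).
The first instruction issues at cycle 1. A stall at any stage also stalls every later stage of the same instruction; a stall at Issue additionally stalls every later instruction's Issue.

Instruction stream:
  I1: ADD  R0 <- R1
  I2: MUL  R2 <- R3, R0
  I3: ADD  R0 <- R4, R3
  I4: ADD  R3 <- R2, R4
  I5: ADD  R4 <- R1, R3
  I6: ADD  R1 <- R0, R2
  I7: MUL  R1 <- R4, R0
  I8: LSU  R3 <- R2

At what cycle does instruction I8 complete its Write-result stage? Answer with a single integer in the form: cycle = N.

  I1 | 1 | 2 | 4 | 5
  I2 | 2 | 6 | 12 | 13   RAW R0: wait I1 write@5
  I3 | 6 | 7 | 9 | 10   struct: ADD busy until I1 writes@5
  I4 | 11 | 14 | 16 | 17   struct: ADD busy until I3 writes@10 · RAW R2: wait I2 write@13
  I5 | 18 | 19 | 21 | 22   struct: ADD busy until I4 writes@17
  I6 | 23 | 24 | 26 | 27   struct: ADD busy until I5 writes@22
  I7 | 28 | 29 | 35 | 36   WAW R1: wait I6 write@27
  I8 | 29 | 30 | 31 | 32

cycle = 32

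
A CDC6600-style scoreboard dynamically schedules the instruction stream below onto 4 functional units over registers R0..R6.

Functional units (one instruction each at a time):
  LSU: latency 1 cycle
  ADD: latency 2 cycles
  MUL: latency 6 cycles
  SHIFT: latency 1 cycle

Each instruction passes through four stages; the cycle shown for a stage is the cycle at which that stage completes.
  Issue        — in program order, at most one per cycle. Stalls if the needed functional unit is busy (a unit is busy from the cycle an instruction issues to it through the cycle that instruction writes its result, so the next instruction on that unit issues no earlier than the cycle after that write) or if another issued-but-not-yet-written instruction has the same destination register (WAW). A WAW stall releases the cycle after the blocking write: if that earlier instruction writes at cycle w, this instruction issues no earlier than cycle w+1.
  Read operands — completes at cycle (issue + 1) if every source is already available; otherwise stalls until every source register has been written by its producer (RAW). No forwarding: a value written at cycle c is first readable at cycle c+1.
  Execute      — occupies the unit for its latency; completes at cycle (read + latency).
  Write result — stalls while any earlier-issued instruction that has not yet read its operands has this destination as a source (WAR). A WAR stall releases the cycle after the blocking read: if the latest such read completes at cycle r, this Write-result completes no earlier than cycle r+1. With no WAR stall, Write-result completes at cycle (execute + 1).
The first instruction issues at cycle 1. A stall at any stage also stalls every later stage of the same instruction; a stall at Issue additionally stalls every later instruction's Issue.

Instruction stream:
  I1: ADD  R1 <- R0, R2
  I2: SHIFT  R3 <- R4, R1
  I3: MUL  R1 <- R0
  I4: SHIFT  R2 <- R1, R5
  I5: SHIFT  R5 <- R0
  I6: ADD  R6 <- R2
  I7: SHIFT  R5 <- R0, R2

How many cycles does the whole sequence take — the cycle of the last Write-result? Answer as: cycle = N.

cycle = 25

[1] issue I1 (ADD)
[2] I1 read-ops; issue I2 (SHIFT)
[4] I1 finished on ADD
[5] I1→R1
[6] I2 read-ops; issue I3 (MUL)
[7] I2 finished on SHIFT; I3 read-ops
[8] I2→R3
[9] issue I4 (SHIFT)
[13] I3 finished on MUL
[14] I3→R1
[15] I4 read-ops
[16] I4 finished on SHIFT
[17] I4→R2
[18] issue I5 (SHIFT)
[19] I5 read-ops; issue I6 (ADD)
[20] I5 finished on SHIFT; I6 read-ops
[21] I5→R5
[22] I6 finished on ADD; issue I7 (SHIFT)
[23] I6→R6; I7 read-ops
[24] I7 finished on SHIFT
[25] I7→R5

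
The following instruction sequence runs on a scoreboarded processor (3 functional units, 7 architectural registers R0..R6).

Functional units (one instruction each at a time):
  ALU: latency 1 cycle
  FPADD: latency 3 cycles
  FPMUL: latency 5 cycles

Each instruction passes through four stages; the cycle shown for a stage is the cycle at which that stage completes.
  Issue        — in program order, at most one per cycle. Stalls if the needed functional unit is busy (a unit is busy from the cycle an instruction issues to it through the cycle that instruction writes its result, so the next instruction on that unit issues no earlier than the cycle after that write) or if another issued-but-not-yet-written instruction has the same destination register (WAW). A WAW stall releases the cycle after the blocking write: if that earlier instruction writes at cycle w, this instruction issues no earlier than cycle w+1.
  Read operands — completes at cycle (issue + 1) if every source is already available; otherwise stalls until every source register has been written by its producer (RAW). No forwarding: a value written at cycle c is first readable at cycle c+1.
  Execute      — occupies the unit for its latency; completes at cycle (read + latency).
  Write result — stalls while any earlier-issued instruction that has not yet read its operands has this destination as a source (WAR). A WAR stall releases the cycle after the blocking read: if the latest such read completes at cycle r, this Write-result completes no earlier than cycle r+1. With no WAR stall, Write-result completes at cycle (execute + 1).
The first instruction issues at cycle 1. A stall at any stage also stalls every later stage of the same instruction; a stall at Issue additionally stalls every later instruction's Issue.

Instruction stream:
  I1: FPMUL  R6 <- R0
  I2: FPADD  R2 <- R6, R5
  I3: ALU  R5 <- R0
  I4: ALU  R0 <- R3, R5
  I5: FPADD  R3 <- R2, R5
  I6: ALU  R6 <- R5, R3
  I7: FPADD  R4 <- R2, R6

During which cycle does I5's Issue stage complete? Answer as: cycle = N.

cycle = 14

cycle 1: I1→FPMUL
cycle 2: I1 RO, I2→FPADD
cycle 3: I3→ALU
cycle 4: I3 RO
cycle 5: I3 EX
cycle 7: I1 EX
cycle 8: I1 WR R6
cycle 9: I2 RO
cycle 10: I3 WR R5
cycle 11: I4→ALU
cycle 12: I2 EX, I4 RO
cycle 13: I2 WR R2, I4 EX
cycle 14: I4 WR R0, I5→FPADD
cycle 15: I5 RO, I6→ALU
cycle 18: I5 EX
cycle 19: I5 WR R3
cycle 20: I6 RO, I7→FPADD
cycle 21: I6 EX
cycle 22: I6 WR R6
cycle 23: I7 RO
cycle 26: I7 EX
cycle 27: I7 WR R4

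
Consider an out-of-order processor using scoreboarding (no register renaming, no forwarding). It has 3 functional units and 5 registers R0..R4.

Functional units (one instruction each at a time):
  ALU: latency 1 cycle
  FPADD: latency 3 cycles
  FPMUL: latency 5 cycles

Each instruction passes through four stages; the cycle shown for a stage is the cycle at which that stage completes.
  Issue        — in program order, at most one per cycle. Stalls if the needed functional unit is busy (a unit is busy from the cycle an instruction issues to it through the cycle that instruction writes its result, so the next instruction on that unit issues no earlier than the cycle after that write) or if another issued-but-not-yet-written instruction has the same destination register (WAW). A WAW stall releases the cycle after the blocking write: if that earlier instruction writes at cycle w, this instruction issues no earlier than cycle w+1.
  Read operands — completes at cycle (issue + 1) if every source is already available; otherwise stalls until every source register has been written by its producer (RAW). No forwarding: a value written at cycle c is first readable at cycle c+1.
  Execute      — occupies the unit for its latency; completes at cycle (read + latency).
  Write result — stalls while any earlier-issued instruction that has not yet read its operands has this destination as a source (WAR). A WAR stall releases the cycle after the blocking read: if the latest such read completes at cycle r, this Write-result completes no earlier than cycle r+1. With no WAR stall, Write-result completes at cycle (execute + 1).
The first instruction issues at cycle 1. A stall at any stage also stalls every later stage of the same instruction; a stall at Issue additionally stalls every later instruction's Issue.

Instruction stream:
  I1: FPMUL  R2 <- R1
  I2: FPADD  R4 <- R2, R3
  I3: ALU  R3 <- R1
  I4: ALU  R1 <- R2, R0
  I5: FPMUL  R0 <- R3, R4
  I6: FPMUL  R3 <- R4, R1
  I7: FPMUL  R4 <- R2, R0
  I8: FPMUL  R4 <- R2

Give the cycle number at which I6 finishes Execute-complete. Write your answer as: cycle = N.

cycle = 27

I1 -> (1, 2, 7, 8)
I2 -> (2, 9, 12, 13)  // RAW R2: wait I1 write@8
I3 -> (3, 4, 5, 10)  // WAR R3: wait I2 read@9
I4 -> (11, 12, 13, 14)  // struct: ALU busy until I3 writes@10
I5 -> (12, 14, 19, 20)  // RAW R4: wait I2 write@13
I6 -> (21, 22, 27, 28)  // struct: FPMUL busy until I5 writes@20
I7 -> (29, 30, 35, 36)  // struct: FPMUL busy until I6 writes@28
I8 -> (37, 38, 43, 44)  // struct: FPMUL busy until I7 writes@36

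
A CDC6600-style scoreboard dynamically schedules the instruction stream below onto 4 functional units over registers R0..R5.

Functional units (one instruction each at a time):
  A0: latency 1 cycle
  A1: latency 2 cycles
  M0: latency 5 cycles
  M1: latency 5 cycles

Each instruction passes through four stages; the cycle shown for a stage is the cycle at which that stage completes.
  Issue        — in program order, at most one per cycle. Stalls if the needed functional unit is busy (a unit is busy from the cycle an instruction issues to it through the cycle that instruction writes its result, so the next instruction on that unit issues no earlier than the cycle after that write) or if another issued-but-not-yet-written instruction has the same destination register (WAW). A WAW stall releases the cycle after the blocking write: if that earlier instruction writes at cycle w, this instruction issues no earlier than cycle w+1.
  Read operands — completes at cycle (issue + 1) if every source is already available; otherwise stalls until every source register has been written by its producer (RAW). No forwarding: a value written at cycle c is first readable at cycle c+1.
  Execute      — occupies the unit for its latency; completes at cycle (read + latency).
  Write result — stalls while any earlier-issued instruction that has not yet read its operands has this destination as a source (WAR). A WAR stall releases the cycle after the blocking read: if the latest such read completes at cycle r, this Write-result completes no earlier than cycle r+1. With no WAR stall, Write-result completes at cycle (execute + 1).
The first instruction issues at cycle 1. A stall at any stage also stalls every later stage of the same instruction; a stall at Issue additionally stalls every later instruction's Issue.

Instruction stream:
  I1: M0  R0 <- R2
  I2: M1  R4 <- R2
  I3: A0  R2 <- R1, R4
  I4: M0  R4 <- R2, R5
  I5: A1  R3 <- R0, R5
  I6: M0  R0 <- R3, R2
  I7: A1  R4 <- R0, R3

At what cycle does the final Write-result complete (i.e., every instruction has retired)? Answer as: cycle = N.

cycle = 31

I1: IS=1 RO=2 EX=7 WR=8
I2: IS=2 RO=3 EX=8 WR=9
I3: IS=3 RO=10 EX=11 WR=12  [RAW R4: wait I2 write@9]
I4: IS=10 RO=13 EX=18 WR=19  [WAW R4: wait I2 write@9; RAW R2: wait I3 write@12]
I5: IS=11 RO=12 EX=14 WR=15
I6: IS=20 RO=21 EX=26 WR=27  [struct: M0 busy until I4 writes@19]
I7: IS=21 RO=28 EX=30 WR=31  [RAW R0: wait I6 write@27]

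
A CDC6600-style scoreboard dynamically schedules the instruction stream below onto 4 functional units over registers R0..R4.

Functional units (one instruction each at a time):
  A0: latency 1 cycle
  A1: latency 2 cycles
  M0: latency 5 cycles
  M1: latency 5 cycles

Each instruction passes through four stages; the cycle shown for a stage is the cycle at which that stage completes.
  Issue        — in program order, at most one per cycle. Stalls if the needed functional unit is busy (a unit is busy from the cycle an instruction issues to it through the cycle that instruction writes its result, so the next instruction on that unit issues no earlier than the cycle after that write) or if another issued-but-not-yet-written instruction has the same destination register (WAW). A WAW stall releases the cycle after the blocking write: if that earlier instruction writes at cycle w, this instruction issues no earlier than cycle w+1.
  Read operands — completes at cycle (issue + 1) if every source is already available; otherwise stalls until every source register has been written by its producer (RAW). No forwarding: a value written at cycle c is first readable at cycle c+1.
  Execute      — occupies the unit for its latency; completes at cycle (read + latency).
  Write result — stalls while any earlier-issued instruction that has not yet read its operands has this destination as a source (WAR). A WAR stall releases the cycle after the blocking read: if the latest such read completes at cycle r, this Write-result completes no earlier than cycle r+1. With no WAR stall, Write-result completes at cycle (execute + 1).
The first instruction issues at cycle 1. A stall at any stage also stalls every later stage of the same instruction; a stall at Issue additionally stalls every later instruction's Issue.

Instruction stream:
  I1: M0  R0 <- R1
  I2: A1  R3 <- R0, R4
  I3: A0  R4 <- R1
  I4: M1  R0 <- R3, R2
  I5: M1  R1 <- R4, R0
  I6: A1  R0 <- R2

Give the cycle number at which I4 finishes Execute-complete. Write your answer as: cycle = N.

t=1  issue I1 (M0)
t=2  I1 read-ops; issue I2 (A1)
t=3  issue I3 (A0)
t=4  I3 read-ops
t=5  I3 finished on A0
t=7  I1 finished on M0
t=8  I1→R0
t=9  I2 read-ops; issue I4 (M1)
t=10  I3→R4
t=11  I2 finished on A1
t=12  I2→R3
t=13  I4 read-ops
t=18  I4 finished on M1
t=19  I4→R0
t=20  issue I5 (M1)
t=21  I5 read-ops; issue I6 (A1)
t=22  I6 read-ops
t=24  I6 finished on A1
t=25  I6→R0
t=26  I5 finished on M1
t=27  I5→R1

cycle = 18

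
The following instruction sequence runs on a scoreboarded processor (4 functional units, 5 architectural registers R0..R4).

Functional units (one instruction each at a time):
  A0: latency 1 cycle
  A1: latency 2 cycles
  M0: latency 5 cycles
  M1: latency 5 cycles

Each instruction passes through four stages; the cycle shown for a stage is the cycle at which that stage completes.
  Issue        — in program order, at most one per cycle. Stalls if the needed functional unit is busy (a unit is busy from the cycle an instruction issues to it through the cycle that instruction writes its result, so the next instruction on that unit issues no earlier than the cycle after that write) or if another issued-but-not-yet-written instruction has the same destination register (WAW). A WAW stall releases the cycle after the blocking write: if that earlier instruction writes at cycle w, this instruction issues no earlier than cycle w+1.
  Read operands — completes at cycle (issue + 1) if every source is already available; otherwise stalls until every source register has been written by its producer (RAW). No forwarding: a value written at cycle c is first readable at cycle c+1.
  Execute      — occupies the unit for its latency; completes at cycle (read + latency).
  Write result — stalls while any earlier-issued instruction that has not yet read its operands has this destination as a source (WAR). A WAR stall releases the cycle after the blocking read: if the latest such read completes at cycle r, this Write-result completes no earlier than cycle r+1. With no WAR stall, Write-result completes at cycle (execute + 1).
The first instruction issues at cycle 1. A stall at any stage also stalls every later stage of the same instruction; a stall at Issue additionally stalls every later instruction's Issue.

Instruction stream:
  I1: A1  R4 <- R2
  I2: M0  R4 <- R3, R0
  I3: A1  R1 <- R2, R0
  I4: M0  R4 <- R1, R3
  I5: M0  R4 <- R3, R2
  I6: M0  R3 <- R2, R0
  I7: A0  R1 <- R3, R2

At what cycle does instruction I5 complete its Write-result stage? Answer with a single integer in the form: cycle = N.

cycle 1: I1→A1
cycle 2: I1 RO
cycle 4: I1 EX
cycle 5: I1 WR R4
cycle 6: I2→M0
cycle 7: I2 RO, I3→A1
cycle 8: I3 RO
cycle 10: I3 EX
cycle 11: I3 WR R1
cycle 12: I2 EX
cycle 13: I2 WR R4
cycle 14: I4→M0
cycle 15: I4 RO
cycle 20: I4 EX
cycle 21: I4 WR R4
cycle 22: I5→M0
cycle 23: I5 RO
cycle 28: I5 EX
cycle 29: I5 WR R4
cycle 30: I6→M0
cycle 31: I6 RO, I7→A0
cycle 36: I6 EX
cycle 37: I6 WR R3
cycle 38: I7 RO
cycle 39: I7 EX
cycle 40: I7 WR R1

cycle = 29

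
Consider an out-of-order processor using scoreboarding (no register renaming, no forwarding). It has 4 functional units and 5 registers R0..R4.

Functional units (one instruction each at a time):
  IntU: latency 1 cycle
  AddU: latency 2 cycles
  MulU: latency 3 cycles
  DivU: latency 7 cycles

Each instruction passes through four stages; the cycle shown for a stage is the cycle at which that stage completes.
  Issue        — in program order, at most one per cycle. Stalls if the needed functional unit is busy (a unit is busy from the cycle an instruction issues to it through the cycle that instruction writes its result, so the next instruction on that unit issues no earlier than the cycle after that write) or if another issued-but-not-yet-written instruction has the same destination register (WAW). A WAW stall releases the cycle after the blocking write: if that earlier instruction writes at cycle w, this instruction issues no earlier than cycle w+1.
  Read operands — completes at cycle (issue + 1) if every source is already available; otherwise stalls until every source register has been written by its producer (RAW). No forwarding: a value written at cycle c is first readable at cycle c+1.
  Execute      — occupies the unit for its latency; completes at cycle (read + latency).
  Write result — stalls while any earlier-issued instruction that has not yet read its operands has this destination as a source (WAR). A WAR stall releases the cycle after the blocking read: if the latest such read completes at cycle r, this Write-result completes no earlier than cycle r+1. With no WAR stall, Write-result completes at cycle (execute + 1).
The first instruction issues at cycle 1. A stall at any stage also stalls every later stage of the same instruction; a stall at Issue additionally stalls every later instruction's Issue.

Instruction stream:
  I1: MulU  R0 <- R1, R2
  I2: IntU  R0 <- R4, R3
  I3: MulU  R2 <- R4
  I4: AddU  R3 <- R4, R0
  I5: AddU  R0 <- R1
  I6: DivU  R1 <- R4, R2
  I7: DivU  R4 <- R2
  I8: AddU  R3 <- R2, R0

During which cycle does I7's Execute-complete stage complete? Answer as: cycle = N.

cycle 1: I1 dispatched to MulU
cycle 2: I1 operands ready
cycle 5: I1 complete
cycle 6: R0←I1
cycle 7: I2 dispatched to IntU
cycle 8: I2 operands ready; I3 dispatched to MulU
cycle 9: I2 complete; I3 operands ready; I4 dispatched to AddU
cycle 10: R0←I2
cycle 11: I4 operands ready
cycle 12: I3 complete
cycle 13: R2←I3; I4 complete
cycle 14: R3←I4
cycle 15: I5 dispatched to AddU
cycle 16: I5 operands ready; I6 dispatched to DivU
cycle 17: I6 operands ready
cycle 18: I5 complete
cycle 19: R0←I5
cycle 24: I6 complete
cycle 25: R1←I6
cycle 26: I7 dispatched to DivU
cycle 27: I7 operands ready; I8 dispatched to AddU
cycle 28: I8 operands ready
cycle 30: I8 complete
cycle 31: R3←I8
cycle 34: I7 complete
cycle 35: R4←I7

cycle = 34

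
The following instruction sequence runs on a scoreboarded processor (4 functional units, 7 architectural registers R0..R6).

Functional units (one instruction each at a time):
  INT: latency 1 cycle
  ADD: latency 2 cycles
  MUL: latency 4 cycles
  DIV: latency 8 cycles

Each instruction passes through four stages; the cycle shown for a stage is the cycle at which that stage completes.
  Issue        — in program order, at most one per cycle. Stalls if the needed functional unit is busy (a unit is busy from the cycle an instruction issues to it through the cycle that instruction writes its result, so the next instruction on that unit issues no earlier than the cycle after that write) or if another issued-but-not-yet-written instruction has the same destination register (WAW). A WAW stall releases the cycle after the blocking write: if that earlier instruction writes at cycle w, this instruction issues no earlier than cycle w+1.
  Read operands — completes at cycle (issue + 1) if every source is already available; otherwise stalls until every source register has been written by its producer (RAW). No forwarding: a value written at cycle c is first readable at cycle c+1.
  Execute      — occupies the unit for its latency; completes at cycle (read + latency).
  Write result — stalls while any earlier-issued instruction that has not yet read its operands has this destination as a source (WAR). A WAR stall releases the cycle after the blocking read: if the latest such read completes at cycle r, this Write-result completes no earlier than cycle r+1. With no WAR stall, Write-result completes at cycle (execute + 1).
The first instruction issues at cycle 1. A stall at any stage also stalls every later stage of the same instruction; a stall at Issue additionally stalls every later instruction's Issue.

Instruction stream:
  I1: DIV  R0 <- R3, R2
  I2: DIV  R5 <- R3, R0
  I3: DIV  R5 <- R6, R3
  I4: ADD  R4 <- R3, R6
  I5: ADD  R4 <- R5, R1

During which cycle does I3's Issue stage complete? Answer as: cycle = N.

cycle = 23

t=1  issue I1 (DIV)
t=2  I1 read-ops
t=10  I1 finished on DIV
t=11  I1→R0
t=12  issue I2 (DIV)
t=13  I2 read-ops
t=21  I2 finished on DIV
t=22  I2→R5
t=23  issue I3 (DIV)
t=24  I3 read-ops; issue I4 (ADD)
t=25  I4 read-ops
t=27  I4 finished on ADD
t=28  I4→R4
t=29  issue I5 (ADD)
t=32  I3 finished on DIV
t=33  I3→R5
t=34  I5 read-ops
t=36  I5 finished on ADD
t=37  I5→R4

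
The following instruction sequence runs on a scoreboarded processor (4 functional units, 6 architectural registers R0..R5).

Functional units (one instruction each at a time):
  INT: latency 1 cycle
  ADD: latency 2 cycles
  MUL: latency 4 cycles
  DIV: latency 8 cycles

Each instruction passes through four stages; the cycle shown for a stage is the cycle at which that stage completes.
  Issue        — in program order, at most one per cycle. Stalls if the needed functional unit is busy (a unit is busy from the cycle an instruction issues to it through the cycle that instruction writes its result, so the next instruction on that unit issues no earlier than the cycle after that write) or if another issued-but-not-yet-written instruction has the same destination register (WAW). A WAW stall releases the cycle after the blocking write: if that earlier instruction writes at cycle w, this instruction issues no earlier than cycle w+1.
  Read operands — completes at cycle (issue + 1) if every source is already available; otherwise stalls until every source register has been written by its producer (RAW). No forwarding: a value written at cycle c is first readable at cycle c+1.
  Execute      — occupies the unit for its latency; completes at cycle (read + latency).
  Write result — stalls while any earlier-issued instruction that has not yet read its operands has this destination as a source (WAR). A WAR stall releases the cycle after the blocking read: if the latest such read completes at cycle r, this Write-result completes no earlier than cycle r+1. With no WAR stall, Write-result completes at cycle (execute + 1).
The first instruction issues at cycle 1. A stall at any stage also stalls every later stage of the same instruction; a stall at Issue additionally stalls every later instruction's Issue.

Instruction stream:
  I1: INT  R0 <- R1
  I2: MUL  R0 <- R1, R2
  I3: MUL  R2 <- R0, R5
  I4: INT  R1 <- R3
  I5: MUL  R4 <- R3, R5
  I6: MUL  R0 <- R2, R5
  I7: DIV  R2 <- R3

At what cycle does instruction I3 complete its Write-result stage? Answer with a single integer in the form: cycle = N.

cycle = 18

I1: IS=1 RO=2 EX=3 WR=4
I2: IS=5 RO=6 EX=10 WR=11  [WAW R0: wait I1 write@4]
I3: IS=12 RO=13 EX=17 WR=18  [struct: MUL busy until I2 writes@11]
I4: IS=13 RO=14 EX=15 WR=16
I5: IS=19 RO=20 EX=24 WR=25  [struct: MUL busy until I3 writes@18]
I6: IS=26 RO=27 EX=31 WR=32  [struct: MUL busy until I5 writes@25]
I7: IS=27 RO=28 EX=36 WR=37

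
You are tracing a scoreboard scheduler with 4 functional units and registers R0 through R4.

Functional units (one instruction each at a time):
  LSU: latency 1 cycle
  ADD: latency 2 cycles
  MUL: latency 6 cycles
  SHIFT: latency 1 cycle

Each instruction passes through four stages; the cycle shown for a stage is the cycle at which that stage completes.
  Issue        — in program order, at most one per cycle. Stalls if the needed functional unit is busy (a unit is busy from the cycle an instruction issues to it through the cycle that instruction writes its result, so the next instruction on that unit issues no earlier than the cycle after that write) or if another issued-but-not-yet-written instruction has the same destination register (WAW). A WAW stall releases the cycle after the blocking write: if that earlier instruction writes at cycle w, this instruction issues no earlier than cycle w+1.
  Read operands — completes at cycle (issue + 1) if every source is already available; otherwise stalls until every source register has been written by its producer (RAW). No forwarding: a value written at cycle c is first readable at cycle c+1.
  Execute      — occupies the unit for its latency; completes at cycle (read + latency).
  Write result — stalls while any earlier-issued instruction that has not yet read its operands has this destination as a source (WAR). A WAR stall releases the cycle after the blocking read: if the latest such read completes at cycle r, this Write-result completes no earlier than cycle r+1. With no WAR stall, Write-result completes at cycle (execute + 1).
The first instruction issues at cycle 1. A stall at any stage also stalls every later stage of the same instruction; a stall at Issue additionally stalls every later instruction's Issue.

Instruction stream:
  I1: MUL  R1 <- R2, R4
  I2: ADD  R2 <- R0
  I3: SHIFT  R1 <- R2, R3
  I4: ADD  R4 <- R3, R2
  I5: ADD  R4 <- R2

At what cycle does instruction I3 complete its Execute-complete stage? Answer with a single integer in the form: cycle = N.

c1: I1 issues→MUL
c2: I1 reads | I2 issues→ADD
c3: I2 reads
c5: I2 exec-done
c6: I2 writes R2
c8: I1 exec-done
c9: I1 writes R1
c10: I3 issues→SHIFT
c11: I3 reads | I4 issues→ADD
c12: I3 exec-done | I4 reads
c13: I3 writes R1
c14: I4 exec-done
c15: I4 writes R4
c16: I5 issues→ADD
c17: I5 reads
c19: I5 exec-done
c20: I5 writes R4

cycle = 12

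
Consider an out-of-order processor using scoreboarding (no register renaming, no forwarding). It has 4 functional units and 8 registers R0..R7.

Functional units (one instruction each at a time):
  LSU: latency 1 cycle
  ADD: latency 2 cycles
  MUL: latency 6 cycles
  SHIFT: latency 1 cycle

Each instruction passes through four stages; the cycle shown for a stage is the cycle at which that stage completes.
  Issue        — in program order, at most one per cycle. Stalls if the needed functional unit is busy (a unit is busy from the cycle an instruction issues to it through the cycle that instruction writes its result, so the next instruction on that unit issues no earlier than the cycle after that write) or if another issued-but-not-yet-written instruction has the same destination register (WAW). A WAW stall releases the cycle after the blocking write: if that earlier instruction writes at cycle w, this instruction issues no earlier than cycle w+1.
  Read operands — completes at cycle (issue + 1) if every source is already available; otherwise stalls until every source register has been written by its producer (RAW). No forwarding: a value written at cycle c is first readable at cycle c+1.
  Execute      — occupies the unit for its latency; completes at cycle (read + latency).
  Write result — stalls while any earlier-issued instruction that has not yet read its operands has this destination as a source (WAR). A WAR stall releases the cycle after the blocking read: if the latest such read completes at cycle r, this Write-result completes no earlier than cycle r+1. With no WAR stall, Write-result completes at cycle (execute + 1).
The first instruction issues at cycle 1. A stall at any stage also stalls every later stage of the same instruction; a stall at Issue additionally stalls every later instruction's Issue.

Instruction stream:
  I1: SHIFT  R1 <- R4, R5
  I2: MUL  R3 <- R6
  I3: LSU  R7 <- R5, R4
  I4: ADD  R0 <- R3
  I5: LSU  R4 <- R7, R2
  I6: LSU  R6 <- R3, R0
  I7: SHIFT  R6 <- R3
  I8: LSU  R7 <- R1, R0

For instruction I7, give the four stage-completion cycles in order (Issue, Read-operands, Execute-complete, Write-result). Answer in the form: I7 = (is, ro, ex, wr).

I7 = (18, 19, 20, 21)

1) issue 1, read 2, done 3, write 4
2) issue 2, read 3, done 9, write 10
3) issue 3, read 4, done 5, write 6
4) issue 4, read 11, done 13, write 14  <RAW R3: wait I2 write@10>
5) issue 7, read 8, done 9, write 10  <struct: LSU busy until I3 writes@6>
6) issue 11, read 15, done 16, write 17  <struct: LSU busy until I5 writes@10 / RAW R0: wait I4 write@14>
7) issue 18, read 19, done 20, write 21  <WAW R6: wait I6 write@17>
8) issue 19, read 20, done 21, write 22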